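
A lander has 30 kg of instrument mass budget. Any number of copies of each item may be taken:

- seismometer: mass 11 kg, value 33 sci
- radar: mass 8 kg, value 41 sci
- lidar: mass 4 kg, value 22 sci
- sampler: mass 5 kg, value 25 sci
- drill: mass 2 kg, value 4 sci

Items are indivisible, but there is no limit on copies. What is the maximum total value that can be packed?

Best value-per-unit is lidar at 22/4; filling with it alone gives 7×22 = 154.
Optimal mix: 5×lidar + 2×sampler → mass 30, value 160.

160 sci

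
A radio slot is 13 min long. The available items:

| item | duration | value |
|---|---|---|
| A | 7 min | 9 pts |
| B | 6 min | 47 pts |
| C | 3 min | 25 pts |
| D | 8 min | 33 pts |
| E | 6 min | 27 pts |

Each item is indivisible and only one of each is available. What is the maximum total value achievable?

74 pts

Check high-value combinations within 13 min:
- B+E: duration 6+6=12, value 47+27=74
- B+C: duration 6+3=9, value 47+25=72
- C+D: duration 3+8=11, value 25+33=58
- A+B: duration 7+6=13, value 9+47=56
- C+E: duration 3+6=9, value 25+27=52
Best: 74 pts.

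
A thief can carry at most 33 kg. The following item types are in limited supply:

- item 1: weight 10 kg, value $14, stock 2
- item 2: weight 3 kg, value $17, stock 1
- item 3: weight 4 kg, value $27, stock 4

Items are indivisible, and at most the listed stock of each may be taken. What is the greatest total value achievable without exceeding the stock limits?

Best selections within weight 33 and stock limits:
- 1×item 1 + 1×item 2 + 4×item 3: weight 29, value 139
- 1×item 2 + 4×item 3: weight 19, value 125
Best: $139.

$139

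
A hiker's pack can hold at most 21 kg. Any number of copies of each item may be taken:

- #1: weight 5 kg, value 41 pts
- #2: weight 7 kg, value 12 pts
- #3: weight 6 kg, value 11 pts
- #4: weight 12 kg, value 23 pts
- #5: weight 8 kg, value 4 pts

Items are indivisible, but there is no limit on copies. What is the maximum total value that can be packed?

Best value-per-unit is #1 at 41/5, and filling with it alone uses weight 4×5=20. No mix of the others beats 4×41 = 164.

164 pts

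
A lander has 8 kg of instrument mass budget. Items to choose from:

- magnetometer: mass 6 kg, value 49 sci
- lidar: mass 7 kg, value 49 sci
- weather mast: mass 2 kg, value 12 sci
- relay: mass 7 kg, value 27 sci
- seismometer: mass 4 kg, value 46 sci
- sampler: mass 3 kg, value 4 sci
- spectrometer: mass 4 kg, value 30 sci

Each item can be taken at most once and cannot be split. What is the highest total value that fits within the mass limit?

Check high-value combinations within 8 kg:
- seismometer+spectrometer: mass 4+4=8, value 46+30=76
- magnetometer+weather mast: mass 6+2=8, value 49+12=61
- weather mast+seismometer: mass 2+4=6, value 12+46=58
- seismometer+sampler: mass 4+3=7, value 46+4=50
- magnetometer: mass 6, value 49
Best: 76 sci.

76 sci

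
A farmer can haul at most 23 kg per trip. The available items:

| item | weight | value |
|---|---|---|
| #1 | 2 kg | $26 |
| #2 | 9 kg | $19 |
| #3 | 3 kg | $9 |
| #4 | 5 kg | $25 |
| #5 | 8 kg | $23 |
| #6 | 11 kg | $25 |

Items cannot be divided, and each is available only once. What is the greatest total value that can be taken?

$85

Check high-value combinations within 23 kg:
- #1+#3+#4+#6: weight 2+3+5+11=21, value 26+9+25+25=85
- #1+#3+#4+#5: weight 2+3+5+8=18, value 26+9+25+23=83
- #1+#2+#3+#4: weight 2+9+3+5=19, value 26+19+9+25=79
- #1+#2+#3+#5: weight 2+9+3+8=22, value 26+19+9+23=77
Best: $85.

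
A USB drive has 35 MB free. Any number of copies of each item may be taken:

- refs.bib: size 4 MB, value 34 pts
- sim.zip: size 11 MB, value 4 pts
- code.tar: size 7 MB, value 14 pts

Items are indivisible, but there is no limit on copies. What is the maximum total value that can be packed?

272 pts

Best value-per-unit is refs.bib at 34/4, and filling with it alone uses size 8×4=32. No mix of the others beats 8×34 = 272.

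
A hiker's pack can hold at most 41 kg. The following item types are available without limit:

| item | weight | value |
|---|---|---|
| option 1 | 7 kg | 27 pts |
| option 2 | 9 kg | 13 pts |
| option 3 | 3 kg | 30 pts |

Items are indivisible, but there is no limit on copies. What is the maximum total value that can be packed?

390 pts

Best value-per-unit is option 3 at 30/3, and filling with it alone uses weight 13×3=39. No mix of the others beats 13×30 = 390.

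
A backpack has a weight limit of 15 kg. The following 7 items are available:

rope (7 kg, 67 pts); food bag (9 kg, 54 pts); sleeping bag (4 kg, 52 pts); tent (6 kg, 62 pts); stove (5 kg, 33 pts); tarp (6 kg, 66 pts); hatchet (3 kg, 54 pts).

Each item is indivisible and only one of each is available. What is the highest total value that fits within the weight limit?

Check high-value combinations within 15 kg:
- tent+tarp+hatchet: weight 6+6+3=15, value 62+66+54=182
- rope+sleeping bag+hatchet: weight 7+4+3=14, value 67+52+54=173
- sleeping bag+tarp+hatchet: weight 4+6+3=13, value 52+66+54=172
- sleeping bag+tent+hatchet: weight 4+6+3=13, value 52+62+54=168
- rope+stove+hatchet: weight 7+5+3=15, value 67+33+54=154
Best: 182 pts.

182 pts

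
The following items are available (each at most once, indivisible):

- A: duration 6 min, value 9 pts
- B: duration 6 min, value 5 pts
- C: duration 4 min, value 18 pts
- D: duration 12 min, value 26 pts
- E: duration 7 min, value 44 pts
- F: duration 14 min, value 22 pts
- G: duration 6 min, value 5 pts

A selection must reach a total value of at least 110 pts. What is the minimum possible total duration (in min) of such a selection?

Subsets with value ≥ 110, sorted by total duration:
- C+D+E+F: duration 37, value 110
- A+C+D+E+F: duration 43, value 119
- B+C+D+E+F: duration 43, value 115
- C+D+E+F+G: duration 43, value 115
Minimum duration: 37 min.

37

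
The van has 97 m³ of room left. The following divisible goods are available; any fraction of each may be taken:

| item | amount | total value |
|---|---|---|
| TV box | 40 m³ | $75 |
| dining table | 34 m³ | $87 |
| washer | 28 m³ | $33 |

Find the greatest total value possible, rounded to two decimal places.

189.11

Take in order of value per unit:
- dining table (87/34 per unit): all 34 → value 87, running total 87.00
- TV box (75/40 per unit): all 40 → value 75, running total 162.00
- washer (33/28 per unit): 23 of 28 → value 23×33/28 = 27.1071, running total 189.11
Total 189.11.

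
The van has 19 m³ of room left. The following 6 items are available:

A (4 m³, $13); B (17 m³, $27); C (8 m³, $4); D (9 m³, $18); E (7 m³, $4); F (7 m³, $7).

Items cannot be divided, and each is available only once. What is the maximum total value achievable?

$31

Check high-value combinations within 19 m³:
- A+D: volume 4+9=13, value 13+18=31
- B: volume 17, value 27
- D+F: volume 9+7=16, value 18+7=25
- A+E+F: volume 4+7+7=18, value 13+4+7=24
- A+C+F: volume 4+8+7=19, value 13+4+7=24
Best: $31.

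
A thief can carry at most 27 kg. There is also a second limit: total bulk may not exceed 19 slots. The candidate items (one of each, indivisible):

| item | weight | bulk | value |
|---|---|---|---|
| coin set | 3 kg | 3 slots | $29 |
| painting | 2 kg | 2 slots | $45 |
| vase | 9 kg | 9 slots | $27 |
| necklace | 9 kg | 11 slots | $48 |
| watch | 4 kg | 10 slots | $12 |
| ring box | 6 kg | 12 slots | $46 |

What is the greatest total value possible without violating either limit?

$122

Feasible sets respecting both limits:
- coin set+painting+necklace: weight 14, bulk 16, value 122
- coin set+painting+ring box: weight 11, bulk 17, value 120
- coin set+painting+vase: weight 14, bulk 14, value 101
Best: $122.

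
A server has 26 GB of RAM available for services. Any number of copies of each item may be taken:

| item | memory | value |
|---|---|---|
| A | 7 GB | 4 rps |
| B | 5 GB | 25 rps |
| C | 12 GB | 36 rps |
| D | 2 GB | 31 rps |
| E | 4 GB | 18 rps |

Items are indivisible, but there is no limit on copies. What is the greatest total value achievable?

403 rps

Best value-per-unit is D at 31/2, and filling with it alone uses memory 13×2=26. No mix of the others beats 13×31 = 403.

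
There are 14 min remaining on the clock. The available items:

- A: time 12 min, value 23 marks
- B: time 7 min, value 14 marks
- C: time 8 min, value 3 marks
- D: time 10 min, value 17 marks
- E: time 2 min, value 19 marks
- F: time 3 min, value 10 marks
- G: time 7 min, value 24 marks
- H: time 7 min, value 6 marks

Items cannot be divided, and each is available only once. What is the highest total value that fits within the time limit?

53 marks

Check high-value combinations within 14 min:
- E+F+G: time 2+3+7=12, value 19+10+24=53
- E+G: time 2+7=9, value 19+24=43
- B+E+F: time 7+2+3=12, value 14+19+10=43
- A+E: time 12+2=14, value 23+19=42
Best: 53 marks.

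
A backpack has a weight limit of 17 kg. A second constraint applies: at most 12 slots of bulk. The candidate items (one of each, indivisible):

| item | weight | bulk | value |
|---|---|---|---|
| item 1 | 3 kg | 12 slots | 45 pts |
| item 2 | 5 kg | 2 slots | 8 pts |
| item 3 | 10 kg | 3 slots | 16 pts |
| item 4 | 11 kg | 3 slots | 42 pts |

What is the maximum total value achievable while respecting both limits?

50 pts

Feasible sets respecting both limits:
- item 2+item 4: weight 16, bulk 5, value 50
- item 1: weight 3, bulk 12, value 45
- item 4: weight 11, bulk 3, value 42
- item 2+item 3: weight 15, bulk 5, value 24
Best: 50 pts.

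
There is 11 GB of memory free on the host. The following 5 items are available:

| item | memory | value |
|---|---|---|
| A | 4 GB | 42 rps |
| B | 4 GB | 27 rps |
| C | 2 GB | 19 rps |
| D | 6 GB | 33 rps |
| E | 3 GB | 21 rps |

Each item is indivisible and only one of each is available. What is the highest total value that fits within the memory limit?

This is a 0/1 knapsack; check combinations near the capacity.
- A+B+E: memory 4+4+3=11, value 42+27+21=90
- A+B+C: memory 4+4+2=10, value 42+27+19=88
- A+C+E: memory 4+2+3=9, value 42+19+21=82
Best: 90 rps.

90 rps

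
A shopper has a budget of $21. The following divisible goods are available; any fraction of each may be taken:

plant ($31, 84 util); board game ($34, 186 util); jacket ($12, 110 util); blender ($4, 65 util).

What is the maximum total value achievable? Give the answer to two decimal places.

Take in order of value per unit:
- blender (65/4 per unit): all 4 → value 65, running total 65.00
- jacket (110/12 per unit): all 12 → value 110, running total 175.00
- board game (186/34 per unit): 5 of 34 → value 5×186/34 = 27.3529, running total 202.35
Total 202.35.

202.35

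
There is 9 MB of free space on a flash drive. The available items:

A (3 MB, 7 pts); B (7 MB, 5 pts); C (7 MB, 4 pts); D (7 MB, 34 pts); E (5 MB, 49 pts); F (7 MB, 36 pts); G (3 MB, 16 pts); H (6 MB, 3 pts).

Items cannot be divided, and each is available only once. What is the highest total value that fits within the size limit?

65 pts

This is a 0/1 knapsack; check combinations near the capacity.
- E+G: size 5+3=8, value 49+16=65
- A+E: size 3+5=8, value 7+49=56
- E: size 5, value 49
- F: size 7, value 36
- D: size 7, value 34
Best: 65 pts.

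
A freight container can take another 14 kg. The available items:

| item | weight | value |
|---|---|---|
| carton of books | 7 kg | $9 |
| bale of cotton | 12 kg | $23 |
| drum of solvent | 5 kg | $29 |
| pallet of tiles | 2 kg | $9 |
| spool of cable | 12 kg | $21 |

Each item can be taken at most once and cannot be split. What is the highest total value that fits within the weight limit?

Check high-value combinations within 14 kg:
- carton of books+drum of solvent+pallet of tiles: weight 7+5+2=14, value 9+29+9=47
- drum of solvent+pallet of tiles: weight 5+2=7, value 29+9=38
- carton of books+drum of solvent: weight 7+5=12, value 9+29=38
Best: $47.

$47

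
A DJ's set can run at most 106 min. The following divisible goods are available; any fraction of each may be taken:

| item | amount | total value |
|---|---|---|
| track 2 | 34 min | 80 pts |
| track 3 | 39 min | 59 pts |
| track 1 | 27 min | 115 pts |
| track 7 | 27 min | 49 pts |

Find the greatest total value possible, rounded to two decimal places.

271.23

Take in order of value per unit:
- track 1 (115/27 per unit): all 27 → value 115, running total 115.00
- track 2 (80/34 per unit): all 34 → value 80, running total 195.00
- track 7 (49/27 per unit): all 27 → value 49, running total 244.00
- track 3 (59/39 per unit): 18 of 39 → value 18×59/39 = 27.2308, running total 271.23
Total 271.23.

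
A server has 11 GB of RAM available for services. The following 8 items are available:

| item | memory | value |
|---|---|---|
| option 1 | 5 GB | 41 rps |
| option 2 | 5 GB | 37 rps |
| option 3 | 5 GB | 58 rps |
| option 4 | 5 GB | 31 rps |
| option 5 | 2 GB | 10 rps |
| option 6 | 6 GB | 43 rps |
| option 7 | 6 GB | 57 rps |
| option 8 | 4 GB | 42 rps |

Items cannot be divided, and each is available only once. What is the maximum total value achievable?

115 rps

Check high-value combinations within 11 GB:
- option 3+option 7: memory 5+6=11, value 58+57=115
- option 3+option 5+option 8: memory 5+2+4=11, value 58+10+42=110
- option 3+option 6: memory 5+6=11, value 58+43=101
- option 3+option 8: memory 5+4=9, value 58+42=100
Best: 115 rps.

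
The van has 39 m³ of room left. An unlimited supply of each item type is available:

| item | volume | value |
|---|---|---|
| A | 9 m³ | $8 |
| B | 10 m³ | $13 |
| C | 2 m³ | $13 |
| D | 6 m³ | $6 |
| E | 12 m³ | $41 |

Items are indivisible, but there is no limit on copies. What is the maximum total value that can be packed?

Best value-per-unit is C at 13/2, and filling with it alone uses volume 19×2=38. No mix of the others beats 19×13 = 247.

$247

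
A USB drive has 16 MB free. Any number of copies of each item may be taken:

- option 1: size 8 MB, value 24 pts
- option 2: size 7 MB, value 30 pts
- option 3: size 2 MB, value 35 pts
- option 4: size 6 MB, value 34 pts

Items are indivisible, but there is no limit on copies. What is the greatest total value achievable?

280 pts

Best value-per-unit is option 3 at 35/2, and filling with it alone uses size 8×2=16. No mix of the others beats 8×35 = 280.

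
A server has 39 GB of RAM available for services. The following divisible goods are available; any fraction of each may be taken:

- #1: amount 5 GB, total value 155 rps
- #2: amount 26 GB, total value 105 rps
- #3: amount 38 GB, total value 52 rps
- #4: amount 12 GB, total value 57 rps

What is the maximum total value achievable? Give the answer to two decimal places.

300.85

Take in order of value per unit:
- #1 (155/5 per unit): all 5 → value 155, running total 155.00
- #4 (57/12 per unit): all 12 → value 57, running total 212.00
- #2 (105/26 per unit): 22 of 26 → value 22×105/26 = 88.8462, running total 300.85
Total 300.85.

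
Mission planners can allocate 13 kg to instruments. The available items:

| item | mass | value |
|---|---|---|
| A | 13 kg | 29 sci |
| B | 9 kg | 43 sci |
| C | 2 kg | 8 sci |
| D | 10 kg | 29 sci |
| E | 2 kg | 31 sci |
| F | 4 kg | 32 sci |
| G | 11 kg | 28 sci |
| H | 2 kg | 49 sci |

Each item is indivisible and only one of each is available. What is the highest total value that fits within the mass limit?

Check high-value combinations within 13 kg:
- B+E+H: mass 9+2+2=13, value 43+31+49=123
- C+E+F+H: mass 2+2+4+2=10, value 8+31+32+49=120
- E+F+H: mass 2+4+2=8, value 31+32+49=112
- B+C+H: mass 9+2+2=13, value 43+8+49=100
- B+H: mass 9+2=11, value 43+49=92
Best: 123 sci.

123 sci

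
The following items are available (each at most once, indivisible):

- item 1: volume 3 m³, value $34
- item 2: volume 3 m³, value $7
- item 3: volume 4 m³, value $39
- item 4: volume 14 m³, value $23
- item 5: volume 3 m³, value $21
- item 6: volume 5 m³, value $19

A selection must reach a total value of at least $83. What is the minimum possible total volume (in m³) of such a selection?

Subsets with value ≥ 83, sorted by total volume:
- item 1+item 3+item 5: volume 10, value 94
- item 1+item 3+item 6: volume 12, value 92
Minimum volume: 10 m³.

10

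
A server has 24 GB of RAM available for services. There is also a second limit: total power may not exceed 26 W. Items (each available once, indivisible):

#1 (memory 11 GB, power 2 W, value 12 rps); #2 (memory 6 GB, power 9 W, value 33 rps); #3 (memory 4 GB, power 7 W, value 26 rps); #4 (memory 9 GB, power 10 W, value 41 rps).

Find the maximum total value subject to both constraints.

100 rps

Feasible sets respecting both limits:
- #2+#3+#4: memory 19, power 26, value 100
- #1+#3+#4: memory 24, power 19, value 79
- #2+#4: memory 15, power 19, value 74
Best: 100 rps.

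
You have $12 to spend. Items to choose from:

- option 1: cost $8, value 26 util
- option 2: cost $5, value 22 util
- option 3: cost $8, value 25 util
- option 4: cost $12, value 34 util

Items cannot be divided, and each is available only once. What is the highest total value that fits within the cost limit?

34 util

Check high-value combinations within $12:
- option 4: cost 12, value 34
- option 1: cost 8, value 26
- option 3: cost 8, value 25
- option 2: cost 5, value 22
Best: 34 util.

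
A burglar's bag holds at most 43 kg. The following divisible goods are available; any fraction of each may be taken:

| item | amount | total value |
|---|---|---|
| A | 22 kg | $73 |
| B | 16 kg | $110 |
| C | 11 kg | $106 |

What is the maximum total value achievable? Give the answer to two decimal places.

Take in order of value per unit:
- C (106/11 per unit): all 11 → value 106, running total 106.00
- B (110/16 per unit): all 16 → value 110, running total 216.00
- A (73/22 per unit): 16 of 22 → value 16×73/22 = 53.0909, running total 269.09
Total 269.09.

269.09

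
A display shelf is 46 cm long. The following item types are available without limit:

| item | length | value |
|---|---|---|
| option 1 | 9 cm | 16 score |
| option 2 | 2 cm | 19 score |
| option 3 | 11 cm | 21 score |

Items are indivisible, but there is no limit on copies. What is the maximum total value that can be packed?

Best value-per-unit is option 2 at 19/2, and filling with it alone uses length 23×2=46. No mix of the others beats 23×19 = 437.

437 score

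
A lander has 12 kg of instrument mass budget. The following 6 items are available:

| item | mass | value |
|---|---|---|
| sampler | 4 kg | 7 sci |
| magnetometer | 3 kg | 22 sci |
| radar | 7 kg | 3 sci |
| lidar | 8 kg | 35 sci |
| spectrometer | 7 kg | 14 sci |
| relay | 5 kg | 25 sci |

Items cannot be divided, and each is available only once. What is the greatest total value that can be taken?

This is a 0/1 knapsack; check combinations near the capacity.
- magnetometer+lidar: mass 3+8=11, value 22+35=57
- sampler+magnetometer+relay: mass 4+3+5=12, value 7+22+25=54
- magnetometer+relay: mass 3+5=8, value 22+25=47
- sampler+lidar: mass 4+8=12, value 7+35=42
Best: 57 sci.

57 sci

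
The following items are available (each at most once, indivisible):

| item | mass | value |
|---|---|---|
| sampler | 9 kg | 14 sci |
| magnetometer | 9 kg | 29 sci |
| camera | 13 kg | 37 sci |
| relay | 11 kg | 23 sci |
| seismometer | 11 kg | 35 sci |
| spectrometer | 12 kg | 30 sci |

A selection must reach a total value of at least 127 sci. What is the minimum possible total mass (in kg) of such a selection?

45

Subsets with value ≥ 127, sorted by total mass:
- magnetometer+camera+seismometer+spectrometer: mass 45, value 131
- sampler+magnetometer+relay+seismometer+spectrometer: mass 52, value 131
Minimum mass: 45 kg.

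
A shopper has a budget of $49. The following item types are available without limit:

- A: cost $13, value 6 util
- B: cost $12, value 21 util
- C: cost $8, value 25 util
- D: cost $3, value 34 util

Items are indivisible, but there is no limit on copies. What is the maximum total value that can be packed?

544 util

Best value-per-unit is D at 34/3, and filling with it alone uses cost 16×3=48. No mix of the others beats 16×34 = 544.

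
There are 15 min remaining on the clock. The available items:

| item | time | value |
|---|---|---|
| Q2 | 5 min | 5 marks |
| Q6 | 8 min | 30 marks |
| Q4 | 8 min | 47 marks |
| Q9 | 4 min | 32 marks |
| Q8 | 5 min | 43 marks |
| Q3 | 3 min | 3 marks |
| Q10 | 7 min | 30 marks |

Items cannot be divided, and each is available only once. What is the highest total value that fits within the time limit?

90 marks

Check high-value combinations within 15 min:
- Q4+Q8: time 8+5=13, value 47+43=90
- Q4+Q9+Q3: time 8+4+3=15, value 47+32+3=82
- Q2+Q9+Q8: time 5+4+5=14, value 5+32+43=80
- Q4+Q9: time 8+4=12, value 47+32=79
- Q9+Q8+Q3: time 4+5+3=12, value 32+43+3=78
Best: 90 marks.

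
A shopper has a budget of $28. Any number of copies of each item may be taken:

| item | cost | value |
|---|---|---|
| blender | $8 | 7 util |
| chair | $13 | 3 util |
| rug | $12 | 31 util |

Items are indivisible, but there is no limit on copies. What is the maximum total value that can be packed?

Best value-per-unit is rug at 31/12, and filling with it alone uses cost 2×12=24. No mix of the others beats 2×31 = 62.

62 util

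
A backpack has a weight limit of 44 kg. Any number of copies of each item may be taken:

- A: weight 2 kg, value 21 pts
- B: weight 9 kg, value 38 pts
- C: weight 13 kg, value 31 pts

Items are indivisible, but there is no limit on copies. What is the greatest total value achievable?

462 pts

Best value-per-unit is A at 21/2, and filling with it alone uses weight 22×2=44. No mix of the others beats 22×21 = 462.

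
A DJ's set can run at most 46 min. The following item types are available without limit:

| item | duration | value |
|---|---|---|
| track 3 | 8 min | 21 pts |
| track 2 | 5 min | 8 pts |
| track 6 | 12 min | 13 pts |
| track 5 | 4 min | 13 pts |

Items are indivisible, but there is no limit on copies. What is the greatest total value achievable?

Best value-per-unit is track 5 at 13/4, and filling with it alone uses duration 11×4=44. No mix of the others beats 11×13 = 143.

143 pts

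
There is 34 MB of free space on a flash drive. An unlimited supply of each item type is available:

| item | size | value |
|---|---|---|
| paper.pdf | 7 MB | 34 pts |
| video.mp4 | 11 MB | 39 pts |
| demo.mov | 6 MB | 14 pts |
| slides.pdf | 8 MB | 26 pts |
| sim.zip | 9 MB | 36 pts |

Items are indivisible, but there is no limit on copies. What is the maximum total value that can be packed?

150 pts

Best value-per-unit is paper.pdf at 34/7; filling with it alone gives 4×34 = 136.
Optimal mix: 4×paper.pdf + 1×demo.mov → size 34, value 150.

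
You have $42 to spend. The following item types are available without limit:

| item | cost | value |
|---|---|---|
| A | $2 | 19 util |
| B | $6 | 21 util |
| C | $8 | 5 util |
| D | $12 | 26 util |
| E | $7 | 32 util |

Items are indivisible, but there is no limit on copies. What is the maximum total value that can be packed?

399 util

Best value-per-unit is A at 19/2, and filling with it alone uses cost 21×2=42. No mix of the others beats 21×19 = 399.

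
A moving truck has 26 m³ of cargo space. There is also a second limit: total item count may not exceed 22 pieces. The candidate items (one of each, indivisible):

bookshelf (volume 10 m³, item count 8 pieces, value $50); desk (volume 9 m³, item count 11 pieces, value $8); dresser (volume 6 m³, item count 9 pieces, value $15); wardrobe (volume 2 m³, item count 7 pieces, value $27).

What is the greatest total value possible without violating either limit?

Feasible sets respecting both limits:
- bookshelf+wardrobe: volume 12, item count 15, value 77
- bookshelf+dresser: volume 16, item count 17, value 65
- bookshelf+desk: volume 19, item count 19, value 58
- bookshelf: volume 10, item count 8, value 50
Best: $77.

$77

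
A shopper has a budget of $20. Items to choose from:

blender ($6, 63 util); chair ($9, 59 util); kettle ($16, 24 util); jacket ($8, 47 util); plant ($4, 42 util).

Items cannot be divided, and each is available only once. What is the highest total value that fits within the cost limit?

164 util

Check high-value combinations within $20:
- blender+chair+plant: cost 6+9+4=19, value 63+59+42=164
- blender+jacket+plant: cost 6+8+4=18, value 63+47+42=152
- blender+chair: cost 6+9=15, value 63+59=122
- blender+jacket: cost 6+8=14, value 63+47=110
- chair+jacket: cost 9+8=17, value 59+47=106
Best: 164 util.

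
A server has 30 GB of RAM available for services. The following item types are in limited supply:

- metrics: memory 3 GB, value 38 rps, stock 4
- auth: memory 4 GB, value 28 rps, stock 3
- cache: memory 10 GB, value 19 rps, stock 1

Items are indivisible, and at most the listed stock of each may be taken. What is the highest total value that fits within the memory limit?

236 rps

Top feasible selections:
- 4×metrics + 3×auth: memory 24, value 236
- 4×metrics + 2×auth + 1×cache: memory 30, value 227
Best: 236 rps.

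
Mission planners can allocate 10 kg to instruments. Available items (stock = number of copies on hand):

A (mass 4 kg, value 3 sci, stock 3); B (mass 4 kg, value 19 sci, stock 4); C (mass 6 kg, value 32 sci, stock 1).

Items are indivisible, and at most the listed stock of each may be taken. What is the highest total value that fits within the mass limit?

Best selections within mass 10 and stock limits:
- 1×B + 1×C: mass 10, value 51
- 2×B: mass 8, value 38
Best: 51 sci.

51 sci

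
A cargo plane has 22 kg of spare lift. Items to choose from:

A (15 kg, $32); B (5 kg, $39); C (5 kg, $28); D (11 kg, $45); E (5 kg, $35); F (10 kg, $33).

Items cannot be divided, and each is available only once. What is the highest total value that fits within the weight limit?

$119

Check high-value combinations within 22 kg:
- B+D+E: weight 5+11+5=21, value 39+45+35=119
- B+C+D: weight 5+5+11=21, value 39+28+45=112
- C+D+E: weight 5+11+5=21, value 28+45+35=108
- B+E+F: weight 5+5+10=20, value 39+35+33=107
- B+C+E: weight 5+5+5=15, value 39+28+35=102
Best: $119.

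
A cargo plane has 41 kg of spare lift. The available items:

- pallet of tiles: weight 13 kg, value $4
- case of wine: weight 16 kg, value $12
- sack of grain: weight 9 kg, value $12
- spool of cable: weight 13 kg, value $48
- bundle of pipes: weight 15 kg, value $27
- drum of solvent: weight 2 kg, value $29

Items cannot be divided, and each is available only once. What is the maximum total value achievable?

This is a 0/1 knapsack; check combinations near the capacity.
- sack of grain+spool of cable+bundle of pipes+drum of solvent: weight 9+13+15+2=39, value 12+48+27+29=116
- spool of cable+bundle of pipes+drum of solvent: weight 13+15+2=30, value 48+27+29=104
- case of wine+sack of grain+spool of cable+drum of solvent: weight 16+9+13+2=40, value 12+12+48+29=101
Best: $116.

$116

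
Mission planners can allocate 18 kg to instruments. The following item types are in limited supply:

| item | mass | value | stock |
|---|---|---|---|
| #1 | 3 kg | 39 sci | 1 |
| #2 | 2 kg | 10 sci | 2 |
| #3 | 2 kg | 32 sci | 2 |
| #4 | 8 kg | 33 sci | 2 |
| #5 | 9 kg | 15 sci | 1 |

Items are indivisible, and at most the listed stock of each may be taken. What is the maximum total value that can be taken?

Top feasible selections:
- 1×#1 + 1×#2 + 2×#3 + 1×#4: mass 17, value 146
- 1×#1 + 2×#3 + 1×#4: mass 15, value 136
Best: 146 sci.

146 sci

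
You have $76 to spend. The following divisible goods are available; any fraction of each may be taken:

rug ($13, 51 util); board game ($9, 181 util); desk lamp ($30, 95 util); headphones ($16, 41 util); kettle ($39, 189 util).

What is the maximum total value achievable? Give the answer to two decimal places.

Take in order of value per unit:
- board game (181/9 per unit): all 9 → value 181, running total 181.00
- kettle (189/39 per unit): all 39 → value 189, running total 370.00
- rug (51/13 per unit): all 13 → value 51, running total 421.00
- desk lamp (95/30 per unit): 15 of 30 → value 15×95/30 = 47.5000, running total 468.50
Total 468.50.

468.50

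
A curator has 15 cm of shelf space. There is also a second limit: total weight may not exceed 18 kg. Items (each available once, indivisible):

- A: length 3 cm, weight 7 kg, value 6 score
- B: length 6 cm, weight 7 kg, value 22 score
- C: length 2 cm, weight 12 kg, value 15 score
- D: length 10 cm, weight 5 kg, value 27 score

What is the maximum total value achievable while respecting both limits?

42 score

Feasible sets respecting both limits:
- C+D: length 12, weight 17, value 42
- A+D: length 13, weight 12, value 33
- A+B: length 9, weight 14, value 28
- D: length 10, weight 5, value 27
Best: 42 score.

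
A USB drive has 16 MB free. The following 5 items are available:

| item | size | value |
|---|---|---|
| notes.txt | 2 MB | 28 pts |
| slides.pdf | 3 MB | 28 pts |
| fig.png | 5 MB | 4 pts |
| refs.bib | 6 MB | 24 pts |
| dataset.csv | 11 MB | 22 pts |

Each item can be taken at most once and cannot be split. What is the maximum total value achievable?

Check high-value combinations within 16 MB:
- notes.txt+slides.pdf+fig.png+refs.bib: size 2+3+5+6=16, value 28+28+4+24=84
- notes.txt+slides.pdf+refs.bib: size 2+3+6=11, value 28+28+24=80
- notes.txt+slides.pdf+dataset.csv: size 2+3+11=16, value 28+28+22=78
Best: 84 pts.

84 pts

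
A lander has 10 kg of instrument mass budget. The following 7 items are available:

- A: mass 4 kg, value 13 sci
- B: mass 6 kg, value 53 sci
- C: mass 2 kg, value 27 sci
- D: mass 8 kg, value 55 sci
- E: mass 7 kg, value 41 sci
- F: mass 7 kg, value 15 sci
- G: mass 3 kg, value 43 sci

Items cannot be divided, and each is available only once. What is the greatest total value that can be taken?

96 sci

This is a 0/1 knapsack; check combinations near the capacity.
- B+G: mass 6+3=9, value 53+43=96
- E+G: mass 7+3=10, value 41+43=84
- A+C+G: mass 4+2+3=9, value 13+27+43=83
- C+D: mass 2+8=10, value 27+55=82
Best: 96 sci.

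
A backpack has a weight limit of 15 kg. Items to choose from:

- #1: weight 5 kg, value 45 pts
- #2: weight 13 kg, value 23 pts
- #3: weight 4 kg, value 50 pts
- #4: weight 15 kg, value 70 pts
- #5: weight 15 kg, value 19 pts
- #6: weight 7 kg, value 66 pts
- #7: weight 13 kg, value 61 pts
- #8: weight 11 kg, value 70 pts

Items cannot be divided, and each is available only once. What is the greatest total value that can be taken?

Check high-value combinations within 15 kg:
- #3+#8: weight 4+11=15, value 50+70=120
- #3+#6: weight 4+7=11, value 50+66=116
- #1+#6: weight 5+7=12, value 45+66=111
- #1+#3: weight 5+4=9, value 45+50=95
Best: 120 pts.

120 pts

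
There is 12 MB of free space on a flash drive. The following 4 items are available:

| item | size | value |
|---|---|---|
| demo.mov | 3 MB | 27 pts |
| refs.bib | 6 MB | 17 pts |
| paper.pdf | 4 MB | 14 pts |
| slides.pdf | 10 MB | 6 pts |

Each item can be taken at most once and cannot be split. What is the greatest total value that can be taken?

44 pts

Check high-value combinations within 12 MB:
- demo.mov+refs.bib: size 3+6=9, value 27+17=44
- demo.mov+paper.pdf: size 3+4=7, value 27+14=41
- refs.bib+paper.pdf: size 6+4=10, value 17+14=31
- demo.mov: size 3, value 27
- refs.bib: size 6, value 17
Best: 44 pts.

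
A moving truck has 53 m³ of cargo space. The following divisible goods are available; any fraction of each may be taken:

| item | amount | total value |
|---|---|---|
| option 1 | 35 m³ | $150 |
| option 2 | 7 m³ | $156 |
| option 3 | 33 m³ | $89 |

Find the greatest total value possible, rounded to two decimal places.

Take in order of value per unit:
- option 2 (156/7 per unit): all 7 → value 156, running total 156.00
- option 1 (150/35 per unit): all 35 → value 150, running total 306.00
- option 3 (89/33 per unit): 11 of 33 → value 11×89/33 = 29.6667, running total 335.67
Total 335.67.

335.67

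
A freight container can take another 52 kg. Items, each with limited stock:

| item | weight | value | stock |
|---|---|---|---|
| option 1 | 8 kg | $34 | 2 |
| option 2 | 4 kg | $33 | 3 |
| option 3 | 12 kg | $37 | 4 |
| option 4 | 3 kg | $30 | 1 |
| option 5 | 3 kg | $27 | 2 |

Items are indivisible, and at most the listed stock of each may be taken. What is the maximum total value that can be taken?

Top feasible selections:
- 2×option 1 + 3×option 2 + 1×option 3 + 1×option 4 + 2×option 5: weight 49, value 288
- 1×option 1 + 3×option 2 + 2×option 3 + 1×option 4 + 1×option 5: weight 50, value 264
- 2×option 1 + 3×option 2 + 1×option 3 + 1×option 4 + 1×option 5: weight 46, value 261
Best: $288.

$288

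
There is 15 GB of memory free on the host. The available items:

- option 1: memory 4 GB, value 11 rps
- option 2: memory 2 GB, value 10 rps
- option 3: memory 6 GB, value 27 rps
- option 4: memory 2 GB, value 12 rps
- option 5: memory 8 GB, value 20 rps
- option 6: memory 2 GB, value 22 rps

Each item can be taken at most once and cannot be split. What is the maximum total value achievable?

72 rps

Check high-value combinations within 15 GB:
- option 1+option 3+option 4+option 6: memory 4+6+2+2=14, value 11+27+12+22=72
- option 2+option 3+option 4+option 6: memory 2+6+2+2=12, value 10+27+12+22=71
- option 1+option 2+option 3+option 6: memory 4+2+6+2=14, value 11+10+27+22=70
Best: 72 rps.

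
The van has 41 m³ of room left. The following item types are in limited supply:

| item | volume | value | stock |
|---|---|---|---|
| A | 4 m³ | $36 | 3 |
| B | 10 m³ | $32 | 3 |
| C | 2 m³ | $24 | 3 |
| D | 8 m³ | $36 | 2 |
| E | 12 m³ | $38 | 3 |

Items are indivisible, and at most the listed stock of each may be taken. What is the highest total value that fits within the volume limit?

$254

Top feasible selections:
- 3×A + 3×C + 1×D + 1×E: volume 38, value 254
- 3×A + 3×C + 2×D: volume 34, value 252
- 3×A + 1×B + 3×C + 1×E: volume 40, value 250
- 3×A + 1×B + 3×C + 1×D: volume 36, value 248
Best: $254.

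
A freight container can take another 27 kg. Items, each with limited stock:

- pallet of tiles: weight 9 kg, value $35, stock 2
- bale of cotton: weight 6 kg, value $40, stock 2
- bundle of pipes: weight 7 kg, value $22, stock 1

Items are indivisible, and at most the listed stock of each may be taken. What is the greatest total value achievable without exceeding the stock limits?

Top feasible selections:
- 1×pallet of tiles + 2×bale of cotton: weight 21, value 115
- 2×pallet of tiles + 1×bale of cotton: weight 24, value 110
Best: $115.

$115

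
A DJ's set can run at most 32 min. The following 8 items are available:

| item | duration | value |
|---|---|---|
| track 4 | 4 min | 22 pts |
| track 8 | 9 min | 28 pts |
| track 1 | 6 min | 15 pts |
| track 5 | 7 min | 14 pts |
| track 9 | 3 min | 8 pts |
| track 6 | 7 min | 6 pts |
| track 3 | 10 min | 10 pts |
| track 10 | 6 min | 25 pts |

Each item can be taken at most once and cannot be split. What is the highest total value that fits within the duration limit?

104 pts

This is a 0/1 knapsack; check combinations near the capacity.
- track 4+track 8+track 1+track 5+track 10: duration 4+9+6+7+6=32, value 22+28+15+14+25=104
- track 4+track 8+track 1+track 9+track 10: duration 4+9+6+3+6=28, value 22+28+15+8+25=98
- track 4+track 8+track 5+track 9+track 10: duration 4+9+7+3+6=29, value 22+28+14+8+25=97
Best: 104 pts.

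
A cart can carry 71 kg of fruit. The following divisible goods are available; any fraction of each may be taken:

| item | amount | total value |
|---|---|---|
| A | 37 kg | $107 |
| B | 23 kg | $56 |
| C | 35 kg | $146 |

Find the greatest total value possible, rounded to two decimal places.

Take in order of value per unit:
- C (146/35 per unit): all 35 → value 146, running total 146.00
- A (107/37 per unit): 36 of 37 → value 36×107/37 = 104.1081, running total 250.11
Total 250.11.

250.11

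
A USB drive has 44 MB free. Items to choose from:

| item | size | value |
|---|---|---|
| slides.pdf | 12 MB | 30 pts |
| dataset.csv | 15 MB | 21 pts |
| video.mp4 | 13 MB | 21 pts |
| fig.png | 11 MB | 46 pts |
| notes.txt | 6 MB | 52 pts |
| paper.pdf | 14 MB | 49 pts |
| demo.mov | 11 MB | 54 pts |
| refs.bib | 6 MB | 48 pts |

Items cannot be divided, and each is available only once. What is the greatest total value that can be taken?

This is a 0/1 knapsack; check combinations near the capacity.
- notes.txt+paper.pdf+demo.mov+refs.bib: size 6+14+11+6=37, value 52+49+54+48=203
- fig.png+notes.txt+paper.pdf+demo.mov: size 11+6+14+11=42, value 46+52+49+54=201
- fig.png+notes.txt+demo.mov+refs.bib: size 11+6+11+6=34, value 46+52+54+48=200
Best: 203 pts.

203 pts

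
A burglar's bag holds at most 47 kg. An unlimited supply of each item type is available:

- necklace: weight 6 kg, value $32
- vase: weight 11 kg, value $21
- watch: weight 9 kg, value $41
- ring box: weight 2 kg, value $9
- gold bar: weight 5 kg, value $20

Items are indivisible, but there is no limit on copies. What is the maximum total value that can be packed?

$244

Best value-per-unit is necklace at 32/6; filling with it alone gives 7×32 = 224.
Optimal mix: 7×necklace + 1×gold bar → weight 47, value 244.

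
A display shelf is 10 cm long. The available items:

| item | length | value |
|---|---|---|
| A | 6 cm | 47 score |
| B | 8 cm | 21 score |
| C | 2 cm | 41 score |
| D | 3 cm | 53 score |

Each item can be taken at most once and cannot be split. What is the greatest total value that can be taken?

Check high-value combinations within 10 cm:
- A+D: length 6+3=9, value 47+53=100
- C+D: length 2+3=5, value 41+53=94
- A+C: length 6+2=8, value 47+41=88
- B+C: length 8+2=10, value 21+41=62
Best: 100 score.

100 score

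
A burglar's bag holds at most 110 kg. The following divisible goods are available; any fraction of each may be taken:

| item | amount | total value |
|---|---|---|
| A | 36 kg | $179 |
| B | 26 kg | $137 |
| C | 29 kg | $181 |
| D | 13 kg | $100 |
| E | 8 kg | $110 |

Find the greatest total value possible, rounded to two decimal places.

697.06

Take in order of value per unit:
- E (110/8 per unit): all 8 → value 110, running total 110.00
- D (100/13 per unit): all 13 → value 100, running total 210.00
- C (181/29 per unit): all 29 → value 181, running total 391.00
- B (137/26 per unit): all 26 → value 137, running total 528.00
- A (179/36 per unit): 34 of 36 → value 34×179/36 = 169.0556, running total 697.06
Total 697.06.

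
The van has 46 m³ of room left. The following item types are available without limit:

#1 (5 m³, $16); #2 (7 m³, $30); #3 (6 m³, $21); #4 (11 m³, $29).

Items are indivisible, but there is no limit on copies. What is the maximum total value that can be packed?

$187

Best value-per-unit is #2 at 30/7; filling with it alone gives 6×30 = 180.
Optimal mix: 1×#1 + 5×#2 + 1×#3 → volume 46, value 187.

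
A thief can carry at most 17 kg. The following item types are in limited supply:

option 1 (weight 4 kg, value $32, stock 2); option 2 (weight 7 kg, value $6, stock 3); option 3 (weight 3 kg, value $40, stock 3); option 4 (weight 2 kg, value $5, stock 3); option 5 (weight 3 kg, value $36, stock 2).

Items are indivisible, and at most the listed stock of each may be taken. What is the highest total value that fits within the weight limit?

$197

Top feasible selections:
- 3×option 3 + 1×option 4 + 2×option 5: weight 17, value 197
- 3×option 3 + 2×option 5: weight 15, value 192
Best: $197.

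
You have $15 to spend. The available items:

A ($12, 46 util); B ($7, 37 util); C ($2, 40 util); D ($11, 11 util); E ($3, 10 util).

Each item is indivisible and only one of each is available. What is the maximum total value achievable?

This is a 0/1 knapsack; check combinations near the capacity.
- B+C+E: cost 7+2+3=12, value 37+40+10=87
- A+C: cost 12+2=14, value 46+40=86
- B+C: cost 7+2=9, value 37+40=77
Best: 87 util.

87 util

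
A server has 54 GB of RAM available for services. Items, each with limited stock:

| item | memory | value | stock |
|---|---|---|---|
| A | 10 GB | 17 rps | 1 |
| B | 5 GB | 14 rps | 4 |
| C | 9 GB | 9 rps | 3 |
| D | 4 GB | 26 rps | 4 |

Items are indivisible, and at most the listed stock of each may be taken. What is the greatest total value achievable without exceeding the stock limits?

Top feasible selections:
- 4×B + 2×C + 4×D: memory 54, value 178
- 1×A + 4×B + 4×D: memory 46, value 177
Best: 178 rps.

178 rps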